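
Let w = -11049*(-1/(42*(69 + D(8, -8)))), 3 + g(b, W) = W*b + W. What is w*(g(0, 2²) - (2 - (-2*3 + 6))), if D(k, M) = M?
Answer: -3683/854 ≈ -4.3126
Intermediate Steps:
g(b, W) = -3 + W + W*b (g(b, W) = -3 + (W*b + W) = -3 + (W + W*b) = -3 + W + W*b)
w = 3683/854 (w = -11049*(-1/(42*(69 - 8))) = -11049/((-42*61)) = -11049/(-2562) = -11049*(-1/2562) = 3683/854 ≈ 4.3126)
w*(g(0, 2²) - (2 - (-2*3 + 6))) = 3683*((-3 + 2² + 2²*0) - (2 - (-2*3 + 6)))/854 = 3683*((-3 + 4 + 4*0) - (2 - (-6 + 6)))/854 = 3683*((-3 + 4 + 0) - (2 - 1*0))/854 = 3683*(1 - (2 + 0))/854 = 3683*(1 - 1*2)/854 = 3683*(1 - 2)/854 = (3683/854)*(-1) = -3683/854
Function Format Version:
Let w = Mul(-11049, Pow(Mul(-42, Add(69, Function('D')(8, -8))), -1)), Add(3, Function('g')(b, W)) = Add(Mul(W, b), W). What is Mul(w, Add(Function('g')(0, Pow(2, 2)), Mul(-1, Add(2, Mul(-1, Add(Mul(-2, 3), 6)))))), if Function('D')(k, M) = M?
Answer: Rational(-3683, 854) ≈ -4.3126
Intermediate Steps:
Function('g')(b, W) = Add(-3, W, Mul(W, b)) (Function('g')(b, W) = Add(-3, Add(Mul(W, b), W)) = Add(-3, Add(W, Mul(W, b))) = Add(-3, W, Mul(W, b)))
w = Rational(3683, 854) (w = Mul(-11049, Pow(Mul(-42, Add(69, -8)), -1)) = Mul(-11049, Pow(Mul(-42, 61), -1)) = Mul(-11049, Pow(-2562, -1)) = Mul(-11049, Rational(-1, 2562)) = Rational(3683, 854) ≈ 4.3126)
Mul(w, Add(Function('g')(0, Pow(2, 2)), Mul(-1, Add(2, Mul(-1, Add(Mul(-2, 3), 6)))))) = Mul(Rational(3683, 854), Add(Add(-3, Pow(2, 2), Mul(Pow(2, 2), 0)), Mul(-1, Add(2, Mul(-1, Add(Mul(-2, 3), 6)))))) = Mul(Rational(3683, 854), Add(Add(-3, 4, Mul(4, 0)), Mul(-1, Add(2, Mul(-1, Add(-6, 6)))))) = Mul(Rational(3683, 854), Add(Add(-3, 4, 0), Mul(-1, Add(2, Mul(-1, 0))))) = Mul(Rational(3683, 854), Add(1, Mul(-1, Add(2, 0)))) = Mul(Rational(3683, 854), Add(1, Mul(-1, 2))) = Mul(Rational(3683, 854), Add(1, -2)) = Mul(Rational(3683, 854), -1) = Rational(-3683, 854)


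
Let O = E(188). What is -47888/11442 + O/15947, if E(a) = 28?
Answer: -381674780/91232787 ≈ -4.1835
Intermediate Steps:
O = 28
-47888/11442 + O/15947 = -47888/11442 + 28/15947 = -47888*1/11442 + 28*(1/15947) = -23944/5721 + 28/15947 = -381674780/91232787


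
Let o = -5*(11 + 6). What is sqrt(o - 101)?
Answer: I*sqrt(186) ≈ 13.638*I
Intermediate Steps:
o = -85 (o = -5*17 = -85)
sqrt(o - 101) = sqrt(-85 - 101) = sqrt(-186) = I*sqrt(186)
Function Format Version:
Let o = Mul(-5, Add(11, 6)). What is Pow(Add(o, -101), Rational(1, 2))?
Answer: Mul(I, Pow(186, Rational(1, 2))) ≈ Mul(13.638, I)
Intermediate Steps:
o = -85 (o = Mul(-5, 17) = -85)
Pow(Add(o, -101), Rational(1, 2)) = Pow(Add(-85, -101), Rational(1, 2)) = Pow(-186, Rational(1, 2)) = Mul(I, Pow(186, Rational(1, 2)))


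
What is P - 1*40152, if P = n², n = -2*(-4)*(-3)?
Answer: -39576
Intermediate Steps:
n = -24 (n = 8*(-3) = -24)
P = 576 (P = (-24)² = 576)
P - 1*40152 = 576 - 1*40152 = 576 - 40152 = -39576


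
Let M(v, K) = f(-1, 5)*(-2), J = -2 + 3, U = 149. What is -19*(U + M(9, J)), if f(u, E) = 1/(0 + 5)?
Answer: -14117/5 ≈ -2823.4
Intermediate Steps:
f(u, E) = ⅕ (f(u, E) = 1/5 = ⅕)
J = 1
M(v, K) = -⅖ (M(v, K) = (⅕)*(-2) = -⅖)
-19*(U + M(9, J)) = -19*(149 - ⅖) = -19*743/5 = -14117/5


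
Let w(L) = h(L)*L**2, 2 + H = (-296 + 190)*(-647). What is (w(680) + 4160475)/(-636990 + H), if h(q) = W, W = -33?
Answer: 739915/37894 ≈ 19.526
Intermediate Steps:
h(q) = -33
H = 68580 (H = -2 + (-296 + 190)*(-647) = -2 - 106*(-647) = -2 + 68582 = 68580)
w(L) = -33*L**2
(w(680) + 4160475)/(-636990 + H) = (-33*680**2 + 4160475)/(-636990 + 68580) = (-33*462400 + 4160475)/(-568410) = (-15259200 + 4160475)*(-1/568410) = -11098725*(-1/568410) = 739915/37894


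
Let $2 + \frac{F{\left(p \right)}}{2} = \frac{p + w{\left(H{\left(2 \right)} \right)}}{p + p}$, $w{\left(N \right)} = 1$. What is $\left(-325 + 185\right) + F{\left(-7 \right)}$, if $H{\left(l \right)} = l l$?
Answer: $- \frac{1002}{7} \approx -143.14$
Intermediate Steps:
$H{\left(l \right)} = l^{2}$
$F{\left(p \right)} = -4 + \frac{1 + p}{p}$ ($F{\left(p \right)} = -4 + 2 \frac{p + 1}{p + p} = -4 + 2 \frac{1 + p}{2 p} = -4 + \frac{1 + p}{p}$)
$\left(-325 + 185\right) + F{\left(-7 \right)} = \left(-325 + 185\right) - \left(3 - \frac{1}{-7}\right) = -140 - \frac{22}{7} = - \frac{1002}{7}$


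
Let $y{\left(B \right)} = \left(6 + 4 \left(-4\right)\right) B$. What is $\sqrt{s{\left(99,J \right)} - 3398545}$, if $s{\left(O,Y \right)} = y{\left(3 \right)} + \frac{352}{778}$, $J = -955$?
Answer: $\frac{i \sqrt{514275699111}}{389} \approx 1843.5 i$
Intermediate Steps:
$y{\left(B \right)} = - 10 B$ ($y{\left(B \right)} = \left(6 - 16\right) B = - 10 B$)
$s{\left(O,Y \right)} = - \frac{11494}{389}$ ($s{\left(O,Y \right)} = \left(-10\right) 3 + \frac{352}{778} = -30 + 352 \cdot \frac{1}{778} = -30 + \frac{176}{389} = - \frac{11494}{389}$)
$\sqrt{s{\left(99,J \right)} - 3398545} = \sqrt{- \frac{11494}{389} - 3398545} = \sqrt{- \frac{1322045499}{389}} = \frac{i \sqrt{514275699111}}{389}$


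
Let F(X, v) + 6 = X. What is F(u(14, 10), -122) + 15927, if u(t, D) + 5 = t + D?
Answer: 15940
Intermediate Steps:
u(t, D) = -5 + D + t (u(t, D) = -5 + (t + D) = -5 + (D + t) = -5 + D + t)
F(X, v) = -6 + X
F(u(14, 10), -122) + 15927 = (-6 + (-5 + 10 + 14)) + 15927 = (-6 + 19) + 15927 = 13 + 15927 = 15940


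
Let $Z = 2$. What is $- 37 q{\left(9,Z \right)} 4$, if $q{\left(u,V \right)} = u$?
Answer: $-1332$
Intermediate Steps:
$- 37 q{\left(9,Z \right)} 4 = \left(-37\right) 9 \cdot 4 = \left(-333\right) 4 = -1332$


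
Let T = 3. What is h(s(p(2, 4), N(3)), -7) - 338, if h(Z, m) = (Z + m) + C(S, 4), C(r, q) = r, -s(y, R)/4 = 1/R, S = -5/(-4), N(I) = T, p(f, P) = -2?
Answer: -4141/12 ≈ -345.08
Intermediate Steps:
N(I) = 3
S = 5/4 (S = -5*(-¼) = 5/4 ≈ 1.2500)
s(y, R) = -4/R
h(Z, m) = 5/4 + Z + m (h(Z, m) = (Z + m) + 5/4 = 5/4 + Z + m)
h(s(p(2, 4), N(3)), -7) - 338 = (5/4 - 4/3 - 7) - 338 = -85/12 - 338 = -4141/12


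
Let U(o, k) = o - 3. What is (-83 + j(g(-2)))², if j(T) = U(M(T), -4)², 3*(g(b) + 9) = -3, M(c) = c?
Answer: 7396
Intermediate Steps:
U(o, k) = -3 + o
g(b) = -10 (g(b) = -9 + (⅓)*(-3) = -9 - 1 = -10)
j(T) = (-3 + T)²
(-83 + j(g(-2)))² = (-83 + (-3 - 10)²)² = (-83 + (-13)²)² = (-83 + 169)² = 86² = 7396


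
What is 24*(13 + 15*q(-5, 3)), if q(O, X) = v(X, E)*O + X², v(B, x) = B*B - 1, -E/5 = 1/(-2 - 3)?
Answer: -10848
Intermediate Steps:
E = 1 (E = -5/(-2 - 3) = -5/(-5) = -5*(-⅕) = 1)
v(B, x) = -1 + B² (v(B, x) = B² - 1 = -1 + B²)
q(O, X) = X² + O*(-1 + X²) (q(O, X) = (-1 + X²)*O + X² = O*(-1 + X²) + X² = X² + O*(-1 + X²))
24*(13 + 15*q(-5, 3)) = 24*(13 + 15*(3² - 5*(-1 + 3²))) = 24*(13 + 15*(9 - 5*(-1 + 9))) = 24*(13 + 15*(9 - 5*8)) = 24*(13 + 15*(9 - 40)) = 24*(13 + 15*(-31)) = 24*(13 - 465) = 24*(-452) = -10848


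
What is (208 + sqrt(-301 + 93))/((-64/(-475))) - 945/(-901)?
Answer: 5567455/3604 + 475*I*sqrt(13)/16 ≈ 1544.8 + 107.04*I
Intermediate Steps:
(208 + sqrt(-301 + 93))/((-64/(-475))) - 945/(-901) = (208 + sqrt(-208))/((-64*(-1/475))) - 945*(-1/901) = (208 + 4*I*sqrt(13))/(64/475) + 945/901 = (208 + 4*I*sqrt(13))*(475/64) + 945/901 = (6175/4 + 475*I*sqrt(13)/16) + 945/901 = 5567455/3604 + 475*I*sqrt(13)/16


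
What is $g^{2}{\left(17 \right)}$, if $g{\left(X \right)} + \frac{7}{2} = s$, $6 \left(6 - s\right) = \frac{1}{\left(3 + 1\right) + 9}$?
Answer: $\frac{9409}{1521} \approx 6.1861$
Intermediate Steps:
$s = \frac{467}{78}$ ($s = 6 - \frac{1}{6 \left(\left(3 + 1\right) + 9\right)} = 6 - \frac{1}{6 \left(4 + 9\right)} = 6 - \frac{1}{6 \cdot 13} = 6 - \frac{1}{78} = \frac{467}{78} \approx 5.9872$)
$g{\left(X \right)} = \frac{97}{39}$ ($g{\left(X \right)} = - \frac{7}{2} + \frac{467}{78} = \frac{97}{39}$)
$g^{2}{\left(17 \right)} = \left(\frac{97}{39}\right)^{2} = \frac{9409}{1521}$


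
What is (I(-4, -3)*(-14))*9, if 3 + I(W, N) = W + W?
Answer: 1386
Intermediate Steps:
I(W, N) = -3 + 2*W (I(W, N) = -3 + (W + W) = -3 + 2*W)
(I(-4, -3)*(-14))*9 = ((-3 + 2*(-4))*(-14))*9 = ((-3 - 8)*(-14))*9 = -11*(-14)*9 = 154*9 = 1386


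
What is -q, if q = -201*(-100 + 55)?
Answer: -9045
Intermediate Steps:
q = 9045 (q = -201*(-45) = 9045)
-q = -1*9045 = -9045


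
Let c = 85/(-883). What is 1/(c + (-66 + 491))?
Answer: 883/375190 ≈ 0.0023535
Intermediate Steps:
c = -85/883 (c = 85*(-1/883) = -85/883 ≈ -0.096263)
1/(c + (-66 + 491)) = 1/(-85/883 + (-66 + 491)) = 1/(-85/883 + 425) = 1/(375190/883) = 883/375190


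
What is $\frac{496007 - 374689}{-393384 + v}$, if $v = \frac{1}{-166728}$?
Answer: $- \frac{20227107504}{65588127553} \approx -0.3084$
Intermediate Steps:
$v = - \frac{1}{166728} \approx -5.9978 \cdot 10^{-6}$
$\frac{496007 - 374689}{-393384 + v} = \frac{496007 - 374689}{-393384 - \frac{1}{166728}} = \frac{121318}{- \frac{65588127553}{166728}} = 121318 \left(- \frac{166728}{65588127553}\right) = - \frac{20227107504}{65588127553}$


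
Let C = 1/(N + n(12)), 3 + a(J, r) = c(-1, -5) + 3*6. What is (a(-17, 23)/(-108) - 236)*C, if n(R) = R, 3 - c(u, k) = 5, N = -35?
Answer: 25501/2484 ≈ 10.266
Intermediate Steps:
c(u, k) = -2 (c(u, k) = 3 - 1*5 = 3 - 5 = -2)
a(J, r) = 13 (a(J, r) = -3 + (-2 + 3*6) = -3 + (-2 + 18) = -3 + 16 = 13)
C = -1/23 (C = 1/(-35 + 12) = 1/(-23) = -1/23 ≈ -0.043478)
(a(-17, 23)/(-108) - 236)*C = (13/(-108) - 236)*(-1/23) = (13*(-1/108) - 236)*(-1/23) = (-13/108 - 236)*(-1/23) = -25501/108*(-1/23) = 25501/2484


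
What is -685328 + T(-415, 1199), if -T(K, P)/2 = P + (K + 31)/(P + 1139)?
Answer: -803951310/1169 ≈ -6.8773e+5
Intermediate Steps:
T(K, P) = -2*P - 2*(31 + K)/(1139 + P) (T(K, P) = -2*(P + (K + 31)/(P + 1139)) = -2*(P + (31 + K)/(1139 + P)) = -2*P - 2*(31 + K)/(1139 + P))
-685328 + T(-415, 1199) = -685328 + 2*(-31 - 1*(-415) - 1*1199**2 - 1139*1199)/(1139 + 1199) = -685328 + 2*(-31 + 415 - 1*1437601 - 1365661)/2338 = -685328 + 2*(1/2338)*(-31 + 415 - 1437601 - 1365661) = -685328 + 2*(1/2338)*(-2802878) = -685328 - 2802878/1169 = -803951310/1169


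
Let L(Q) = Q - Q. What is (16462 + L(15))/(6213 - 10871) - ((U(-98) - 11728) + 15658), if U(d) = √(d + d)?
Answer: -9161201/2329 - 14*I ≈ -3933.5 - 14.0*I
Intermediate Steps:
L(Q) = 0
U(d) = √2*√d (U(d) = √(2*d) = √2*√d)
(16462 + L(15))/(6213 - 10871) - ((U(-98) - 11728) + 15658) = (16462 + 0)/(6213 - 10871) - ((√2*√(-98) - 11728) + 15658) = 16462/(-4658) - ((√2*(7*I*√2) - 11728) + 15658) = 16462*(-1/4658) - ((14*I - 11728) + 15658) = -8231/2329 - ((-11728 + 14*I) + 15658) = -8231/2329 - (3930 + 14*I) = -8231/2329 + (-3930 - 14*I) = -9161201/2329 - 14*I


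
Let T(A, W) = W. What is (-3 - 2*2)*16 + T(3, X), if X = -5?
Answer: -117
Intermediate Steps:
(-3 - 2*2)*16 + T(3, X) = (-3 - 2*2)*16 - 5 = (-3 - 4)*16 - 5 = -7*16 - 5 = -112 - 5 = -117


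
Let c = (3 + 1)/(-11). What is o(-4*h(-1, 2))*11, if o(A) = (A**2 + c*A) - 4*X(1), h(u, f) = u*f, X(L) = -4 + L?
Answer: 804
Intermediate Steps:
c = -4/11 (c = 4*(-1/11) = -4/11 ≈ -0.36364)
h(u, f) = f*u
o(A) = 12 + A**2 - 4*A/11 (o(A) = (A**2 - 4*A/11) - 4*(-4 + 1) = (A**2 - 4*A/11) - 4*(-3) = (A**2 - 4*A/11) + 12 = 12 + A**2 - 4*A/11)
o(-4*h(-1, 2))*11 = (12 + (-8*(-1))**2 - (-16)*2*(-1)/11)*11 = (12 + (-4*(-2))**2 - (-16)*(-2)/11)*11 = (12 + 8**2 - 4/11*8)*11 = (12 + 64 - 32/11)*11 = (804/11)*11 = 804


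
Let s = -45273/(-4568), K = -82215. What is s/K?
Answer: -15091/125186040 ≈ -0.00012055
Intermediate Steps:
s = 45273/4568 (s = -45273*(-1/4568) = 45273/4568 ≈ 9.9109)
s/K = (45273/4568)/(-82215) = (45273/4568)*(-1/82215) = -15091/125186040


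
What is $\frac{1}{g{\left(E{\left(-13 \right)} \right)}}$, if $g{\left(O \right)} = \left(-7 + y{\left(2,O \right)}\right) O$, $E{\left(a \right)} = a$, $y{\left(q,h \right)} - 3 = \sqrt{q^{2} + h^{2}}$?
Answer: $- \frac{4}{2041} - \frac{\sqrt{173}}{2041} \approx -0.0084042$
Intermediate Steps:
$y{\left(q,h \right)} = 3 + \sqrt{h^{2} + q^{2}}$ ($y{\left(q,h \right)} = 3 + \sqrt{q^{2} + h^{2}} = 3 + \sqrt{h^{2} + q^{2}}$)
$g{\left(O \right)} = O \left(-4 + \sqrt{4 + O^{2}}\right)$ ($g{\left(O \right)} = \left(-7 + \left(3 + \sqrt{O^{2} + 2^{2}}\right)\right) O = \left(-7 + \left(3 + \sqrt{O^{2} + 4}\right)\right) O = \left(-7 + \left(3 + \sqrt{4 + O^{2}}\right)\right) O = \left(-4 + \sqrt{4 + O^{2}}\right) O = O \left(-4 + \sqrt{4 + O^{2}}\right)$)
$\frac{1}{g{\left(E{\left(-13 \right)} \right)}} = \frac{1}{\left(-13\right) \left(-4 + \sqrt{4 + \left(-13\right)^{2}}\right)} = \frac{1}{\left(-13\right) \left(-4 + \sqrt{4 + 169}\right)} = \frac{1}{\left(-13\right) \left(-4 + \sqrt{173}\right)} = \frac{1}{52 - 13 \sqrt{173}}$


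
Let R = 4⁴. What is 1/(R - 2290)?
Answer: -1/2034 ≈ -0.00049164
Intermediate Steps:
R = 256
1/(R - 2290) = 1/(256 - 2290) = 1/(-2034) = -1/2034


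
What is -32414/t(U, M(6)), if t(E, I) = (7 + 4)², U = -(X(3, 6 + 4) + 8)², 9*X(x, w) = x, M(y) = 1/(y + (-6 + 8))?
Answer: -32414/121 ≈ -267.88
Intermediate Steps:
M(y) = 1/(2 + y) (M(y) = 1/(y + 2) = 1/(2 + y))
X(x, w) = x/9
U = -625/9 (U = -((⅑)*3 + 8)² = -(⅓ + 8)² = -(25/3)² = -1*625/9 = -625/9 ≈ -69.444)
t(E, I) = 121 (t(E, I) = 11² = 121)
-32414/t(U, M(6)) = -32414/121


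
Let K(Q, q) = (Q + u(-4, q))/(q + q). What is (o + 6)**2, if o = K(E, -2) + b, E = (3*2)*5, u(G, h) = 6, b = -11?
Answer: 196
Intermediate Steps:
E = 30 (E = 6*5 = 30)
K(Q, q) = (6 + Q)/(2*q) (K(Q, q) = (Q + 6)/(q + q) = (6 + Q)/((2*q)) = (6 + Q)*(1/(2*q)) = (6 + Q)/(2*q))
o = -20 (o = (1/2)*(6 + 30)/(-2) - 11 = (1/2)*(-1/2)*36 - 11 = -9 - 11 = -20)
(o + 6)**2 = (-20 + 6)**2 = (-14)**2 = 196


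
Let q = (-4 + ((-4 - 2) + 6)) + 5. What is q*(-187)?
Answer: -187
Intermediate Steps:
q = 1 (q = (-4 + (-6 + 6)) + 5 = (-4 + 0) + 5 = -4 + 5 = 1)
q*(-187) = 1*(-187) = -187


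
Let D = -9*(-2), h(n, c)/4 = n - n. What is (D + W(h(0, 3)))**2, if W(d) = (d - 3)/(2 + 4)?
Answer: 1225/4 ≈ 306.25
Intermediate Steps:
h(n, c) = 0 (h(n, c) = 4*(n - n) = 4*0 = 0)
W(d) = -1/2 + d/6 (W(d) = (-3 + d)/6 = (-3 + d)*(1/6) = -1/2 + d/6)
D = 18
(D + W(h(0, 3)))**2 = (18 + (-1/2 + (1/6)*0))**2 = (18 + (-1/2 + 0))**2 = (18 - 1/2)**2 = (35/2)**2 = 1225/4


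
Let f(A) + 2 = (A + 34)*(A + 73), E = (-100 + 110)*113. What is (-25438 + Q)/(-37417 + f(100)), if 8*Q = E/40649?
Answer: 4136116483/2314879252 ≈ 1.7868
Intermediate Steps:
E = 1130 (E = 10*113 = 1130)
Q = 565/162596 (Q = (1130/40649)/8 = (1130*(1/40649))/8 = (⅛)*(1130/40649) = 565/162596 ≈ 0.0034749)
f(A) = -2 + (34 + A)*(73 + A) (f(A) = -2 + (A + 34)*(A + 73) = -2 + (34 + A)*(73 + A))
(-25438 + Q)/(-37417 + f(100)) = (-25438 + 565/162596)/(-37417 + (2480 + 100² + 107*100)) = -4136116483/(162596*(-37417 + (2480 + 10000 + 10700))) = -4136116483/(162596*(-37417 + 23180)) = -4136116483/162596/(-14237) = -4136116483/162596*(-1/14237) = 4136116483/2314879252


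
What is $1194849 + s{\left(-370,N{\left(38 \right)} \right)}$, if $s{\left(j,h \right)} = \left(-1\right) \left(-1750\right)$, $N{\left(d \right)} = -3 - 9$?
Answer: $1196599$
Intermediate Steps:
$N{\left(d \right)} = -12$ ($N{\left(d \right)} = -3 - 9 = -12$)
$s{\left(j,h \right)} = 1750$
$1194849 + s{\left(-370,N{\left(38 \right)} \right)} = 1194849 + 1750 = 1196599$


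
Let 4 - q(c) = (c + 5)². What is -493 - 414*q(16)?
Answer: 180425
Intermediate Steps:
q(c) = 4 - (5 + c)² (q(c) = 4 - (c + 5)² = 4 - (5 + c)²)
-493 - 414*q(16) = -493 - 414*(4 - (5 + 16)²) = -493 - 414*(4 - 1*21²) = -493 - 414*(4 - 1*441) = -493 - 414*(4 - 441) = -493 - 414*(-437) = -493 + 180918 = 180425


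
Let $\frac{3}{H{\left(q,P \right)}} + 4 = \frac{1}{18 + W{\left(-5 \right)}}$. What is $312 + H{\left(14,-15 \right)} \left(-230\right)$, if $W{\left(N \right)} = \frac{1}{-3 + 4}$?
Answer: $\frac{2434}{5} \approx 486.8$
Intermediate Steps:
$W{\left(N \right)} = 1$ ($W{\left(N \right)} = 1^{-1} = 1$)
$H{\left(q,P \right)} = - \frac{19}{25}$ ($H{\left(q,P \right)} = \frac{3}{-4 + \frac{1}{18 + 1}} = \frac{3}{-4 + \frac{1}{19}} = \frac{3}{- \frac{75}{19}} = 3 \left(- \frac{19}{75}\right) = - \frac{19}{25}$)
$312 + H{\left(14,-15 \right)} \left(-230\right) = 312 - - \frac{874}{5} = 312 + \frac{874}{5} = \frac{2434}{5}$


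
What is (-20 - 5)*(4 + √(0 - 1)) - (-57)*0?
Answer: -100 - 25*I ≈ -100.0 - 25.0*I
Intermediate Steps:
(-20 - 5)*(4 + √(0 - 1)) - (-57)*0 = -25*(4 + √(-1)) - 19*0 = -25*(4 + I) + 0 = (-100 - 25*I) + 0 = -100 - 25*I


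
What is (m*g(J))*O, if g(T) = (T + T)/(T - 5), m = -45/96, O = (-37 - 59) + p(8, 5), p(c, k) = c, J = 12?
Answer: 990/7 ≈ 141.43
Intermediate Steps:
O = -88 (O = (-37 - 59) + 8 = -96 + 8 = -88)
m = -15/32 (m = -45*1/96 = -15/32 ≈ -0.46875)
g(T) = 2*T/(-5 + T) (g(T) = (2*T)/(-5 + T) = 2*T/(-5 + T))
(m*g(J))*O = -15*12/(16*(-5 + 12))*(-88) = -15*12/(16*7)*(-88) = -15/32*24/7*(-88) = -45/28*(-88) = 990/7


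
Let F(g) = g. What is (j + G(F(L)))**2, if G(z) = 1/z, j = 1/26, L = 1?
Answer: 729/676 ≈ 1.0784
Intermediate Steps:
j = 1/26 ≈ 0.038462
(j + G(F(L)))**2 = (1/26 + 1/1)**2 = (1/26 + 1)**2 = (27/26)**2 = 729/676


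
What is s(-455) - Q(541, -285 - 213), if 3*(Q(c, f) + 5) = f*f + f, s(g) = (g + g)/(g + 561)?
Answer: -4372796/53 ≈ -82506.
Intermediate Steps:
s(g) = 2*g/(561 + g) (s(g) = (2*g)/(561 + g) = 2*g/(561 + g))
Q(c, f) = -5 + f/3 + f**2/3 (Q(c, f) = -5 + (f*f + f)/3 = -5 + (f**2 + f)/3 = -5 + (f + f**2)/3 = -5 + (f/3 + f**2/3) = -5 + f/3 + f**2/3)
s(-455) - Q(541, -285 - 213) = 2*(-455)/(561 - 455) - (-5 + (-285 - 213)/3 + (-285 - 213)**2/3) = 2*(-455)/106 - (-5 + (1/3)*(-498) + (1/3)*(-498)**2) = 2*(-455)*(1/106) - (-5 - 166 + (1/3)*248004) = -455/53 - (-5 - 166 + 82668) = -455/53 - 1*82497 = -455/53 - 82497 = -4372796/53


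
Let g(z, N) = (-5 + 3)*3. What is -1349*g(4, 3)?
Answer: 8094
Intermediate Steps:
g(z, N) = -6 (g(z, N) = -2*3 = -6)
-1349*g(4, 3) = -1349*(-6) = 8094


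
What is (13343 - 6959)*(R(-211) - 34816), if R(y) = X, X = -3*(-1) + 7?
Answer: -222201504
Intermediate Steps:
X = 10 (X = 3 + 7 = 10)
R(y) = 10
(13343 - 6959)*(R(-211) - 34816) = (13343 - 6959)*(10 - 34816) = 6384*(-34806) = -222201504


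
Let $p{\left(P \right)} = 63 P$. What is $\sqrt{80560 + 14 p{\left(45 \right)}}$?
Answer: $5 \sqrt{4810} \approx 346.77$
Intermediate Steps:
$\sqrt{80560 + 14 p{\left(45 \right)}} = \sqrt{80560 + 14 \cdot 63 \cdot 45} = \sqrt{80560 + 14 \cdot 2835} = \sqrt{80560 + 39690} = \sqrt{120250} = 5 \sqrt{4810}$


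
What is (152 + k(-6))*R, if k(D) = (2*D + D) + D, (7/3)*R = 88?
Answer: 33792/7 ≈ 4827.4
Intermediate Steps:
R = 264/7 (R = (3/7)*88 = 264/7 ≈ 37.714)
k(D) = 4*D (k(D) = 3*D + D = 4*D)
(152 + k(-6))*R = (152 + 4*(-6))*(264/7) = (152 - 24)*(264/7) = 128*(264/7) = 33792/7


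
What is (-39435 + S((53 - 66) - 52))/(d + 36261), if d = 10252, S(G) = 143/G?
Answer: -197186/232565 ≈ -0.84787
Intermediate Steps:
(-39435 + S((53 - 66) - 52))/(d + 36261) = (-39435 + 143/((53 - 66) - 52))/(10252 + 36261) = (-39435 + 143/(-13 - 52))/46513 = (-39435 + 143/(-65))*(1/46513) = (-39435 + 143*(-1/65))*(1/46513) = (-39435 - 11/5)*(1/46513) = -197186/5*1/46513 = -197186/232565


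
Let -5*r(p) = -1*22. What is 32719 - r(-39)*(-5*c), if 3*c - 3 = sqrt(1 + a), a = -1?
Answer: 32741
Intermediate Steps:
c = 1 (c = 1 + sqrt(1 - 1)/3 = 1 + sqrt(0)/3 = 1 + (1/3)*0 = 1 + 0 = 1)
r(p) = 22/5 (r(p) = -(-1)*22/5 = -1/5*(-22) = 22/5)
32719 - r(-39)*(-5*c) = 32719 - 22*(-5*1)/5 = 32719 - 22*(-5)/5 = 32719 - 1*(-22) = 32719 + 22 = 32741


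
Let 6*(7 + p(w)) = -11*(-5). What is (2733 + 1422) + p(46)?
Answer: 24943/6 ≈ 4157.2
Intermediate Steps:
p(w) = 13/6 (p(w) = -7 + (-11*(-5))/6 = -7 + (⅙)*55 = -7 + 55/6 = 13/6)
(2733 + 1422) + p(46) = (2733 + 1422) + 13/6 = 4155 + 13/6 = 24943/6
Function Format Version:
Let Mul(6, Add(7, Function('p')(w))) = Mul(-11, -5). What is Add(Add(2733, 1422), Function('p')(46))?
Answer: Rational(24943, 6) ≈ 4157.2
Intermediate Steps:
Function('p')(w) = Rational(13, 6) (Function('p')(w) = Add(-7, Mul(Rational(1, 6), Mul(-11, -5))) = Add(-7, Mul(Rational(1, 6), 55)) = Add(-7, Rational(55, 6)) = Rational(13, 6))
Add(Add(2733, 1422), Function('p')(46)) = Add(Add(2733, 1422), Rational(13, 6)) = Add(4155, Rational(13, 6)) = Rational(24943, 6)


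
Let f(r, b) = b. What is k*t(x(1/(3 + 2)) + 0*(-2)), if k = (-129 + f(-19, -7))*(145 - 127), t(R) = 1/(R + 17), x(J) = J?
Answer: -6120/43 ≈ -142.33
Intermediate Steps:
t(R) = 1/(17 + R)
k = -2448 (k = (-129 - 7)*(145 - 127) = -136*18 = -2448)
k*t(x(1/(3 + 2)) + 0*(-2)) = -2448/(17 + (1/(3 + 2) + 0*(-2))) = -2448/(17 + (1/5 + 0)) = -2448/(17 + (⅕ + 0)) = -2448/(17 + ⅕) = -2448/86/5 = -2448*5/86 = -6120/43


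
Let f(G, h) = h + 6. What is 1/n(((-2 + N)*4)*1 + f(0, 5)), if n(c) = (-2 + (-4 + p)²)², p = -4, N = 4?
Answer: 1/3844 ≈ 0.00026015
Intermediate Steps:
f(G, h) = 6 + h
n(c) = 3844 (n(c) = (-2 + (-4 - 4)²)² = (-2 + (-8)²)² = (-2 + 64)² = 62² = 3844)
1/n(((-2 + N)*4)*1 + f(0, 5)) = 1/3844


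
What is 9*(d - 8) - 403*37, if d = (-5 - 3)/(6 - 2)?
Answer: -15001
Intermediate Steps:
d = -2 (d = -8/4 = -8*1/4 = -2)
9*(d - 8) - 403*37 = 9*(-2 - 8) - 403*37 = 9*(-10) - 14911 = -90 - 14911 = -15001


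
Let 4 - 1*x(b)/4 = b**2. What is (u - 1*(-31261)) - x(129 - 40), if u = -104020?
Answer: -41091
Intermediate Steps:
x(b) = 16 - 4*b**2
(u - 1*(-31261)) - x(129 - 40) = (-104020 - 1*(-31261)) - (16 - 4*(129 - 40)**2) = (-104020 + 31261) - (16 - 4*89**2) = -72759 - (16 - 4*7921) = -72759 - (16 - 31684) = -72759 - 1*(-31668) = -72759 + 31668 = -41091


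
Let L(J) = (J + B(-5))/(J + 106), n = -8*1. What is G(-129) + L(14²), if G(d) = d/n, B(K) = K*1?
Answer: 20243/1208 ≈ 16.757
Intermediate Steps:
B(K) = K
n = -8
L(J) = (-5 + J)/(106 + J) (L(J) = (J - 5)/(J + 106) = (-5 + J)/(106 + J))
G(d) = -d/8 (G(d) = d/(-8) = d*(-⅛) = -d/8)
G(-129) + L(14²) = -⅛*(-129) + (-5 + 14²)/(106 + 14²) = 129/8 + (-5 + 196)/(106 + 196) = 129/8 + 191/302 = 20243/1208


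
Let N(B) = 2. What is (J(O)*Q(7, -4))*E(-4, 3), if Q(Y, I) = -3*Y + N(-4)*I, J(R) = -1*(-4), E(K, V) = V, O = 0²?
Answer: -348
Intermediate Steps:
O = 0
J(R) = 4
Q(Y, I) = -3*Y + 2*I
(J(O)*Q(7, -4))*E(-4, 3) = (4*(-3*7 + 2*(-4)))*3 = (4*(-21 - 8))*3 = (4*(-29))*3 = -116*3 = -348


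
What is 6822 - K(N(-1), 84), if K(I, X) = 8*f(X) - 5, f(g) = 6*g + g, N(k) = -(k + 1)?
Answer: 2123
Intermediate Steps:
N(k) = -1 - k (N(k) = -(1 + k) = -1 - k)
f(g) = 7*g
K(I, X) = -5 + 56*X (K(I, X) = 8*(7*X) - 5 = 56*X - 5 = -5 + 56*X)
6822 - K(N(-1), 84) = 6822 - (-5 + 56*84) = 6822 - (-5 + 4704) = 6822 - 1*4699 = 6822 - 4699 = 2123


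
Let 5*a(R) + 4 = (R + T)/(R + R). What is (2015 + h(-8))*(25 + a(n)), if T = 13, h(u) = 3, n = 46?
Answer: 11291719/230 ≈ 49094.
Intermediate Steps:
a(R) = -⅘ + (13 + R)/(10*R) (a(R) = -⅘ + ((R + 13)/(R + R))/5 = -⅘ + ((13 + R)/((2*R)))/5 = -⅘ + ((13 + R)*(1/(2*R)))/5 = -⅘ + ((13 + R)/(2*R))/5 = -⅘ + (13 + R)/(10*R))
(2015 + h(-8))*(25 + a(n)) = (2015 + 3)*(25 + (⅒)*(13 - 7*46)/46) = 2018*(25 + (⅒)*(1/46)*(13 - 322)) = 2018*(25 + (⅒)*(1/46)*(-309)) = 2018*(25 - 309/460) = 2018*(11191/460) = 11291719/230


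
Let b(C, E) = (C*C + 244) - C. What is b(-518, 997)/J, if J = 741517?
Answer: 269086/741517 ≈ 0.36289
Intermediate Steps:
b(C, E) = 244 + C**2 - C (b(C, E) = (C**2 + 244) - C = (244 + C**2) - C = 244 + C**2 - C)
b(-518, 997)/J = (244 + (-518)**2 - 1*(-518))/741517 = (244 + 268324 + 518)*(1/741517) = 269086*(1/741517) = 269086/741517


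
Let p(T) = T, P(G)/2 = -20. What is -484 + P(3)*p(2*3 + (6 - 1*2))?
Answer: -884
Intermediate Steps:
P(G) = -40 (P(G) = 2*(-20) = -40)
-484 + P(3)*p(2*3 + (6 - 1*2)) = -484 - 40*(2*3 + (6 - 1*2)) = -484 - 40*(6 + (6 - 2)) = -484 - 40*(6 + 4) = -484 - 40*10 = -484 - 400 = -884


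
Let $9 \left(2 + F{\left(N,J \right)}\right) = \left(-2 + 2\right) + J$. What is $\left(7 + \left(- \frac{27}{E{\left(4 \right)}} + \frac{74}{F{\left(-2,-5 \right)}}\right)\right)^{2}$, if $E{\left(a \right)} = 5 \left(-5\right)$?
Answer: $\frac{144096016}{330625} \approx 435.83$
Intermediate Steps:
$F{\left(N,J \right)} = -2 + \frac{J}{9}$ ($F{\left(N,J \right)} = -2 + \frac{\left(-2 + 2\right) + J}{9} = -2 + \frac{0 + J}{9} = -2 + \frac{J}{9}$)
$E{\left(a \right)} = -25$
$\left(7 + \left(- \frac{27}{E{\left(4 \right)}} + \frac{74}{F{\left(-2,-5 \right)}}\right)\right)^{2} = \left(7 + \left(- \frac{27}{-25} + \frac{74}{-2 + \frac{1}{9} \left(-5\right)}\right)\right)^{2} = \left(7 + \left(\left(-27\right) \left(- \frac{1}{25}\right) + \frac{74}{-2 - \frac{5}{9}}\right)\right)^{2} = \left(7 + \left(\frac{27}{25} + \frac{74}{- \frac{23}{9}}\right)\right)^{2} = \left(7 + \left(\frac{27}{25} + 74 \left(- \frac{9}{23}\right)\right)\right)^{2} = \left(7 + \left(\frac{27}{25} - \frac{666}{23}\right)\right)^{2} = \left(7 - \frac{16029}{575}\right)^{2} = \left(- \frac{12004}{575}\right)^{2} = \frac{144096016}{330625}$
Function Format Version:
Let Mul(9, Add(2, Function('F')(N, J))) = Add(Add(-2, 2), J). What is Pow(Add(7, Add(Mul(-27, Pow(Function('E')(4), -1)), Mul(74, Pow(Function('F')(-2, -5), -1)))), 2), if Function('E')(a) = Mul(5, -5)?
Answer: Rational(144096016, 330625) ≈ 435.83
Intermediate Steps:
Function('F')(N, J) = Add(-2, Mul(Rational(1, 9), J)) (Function('F')(N, J) = Add(-2, Mul(Rational(1, 9), Add(Add(-2, 2), J))) = Add(-2, Mul(Rational(1, 9), Add(0, J))) = Add(-2, Mul(Rational(1, 9), J)))
Function('E')(a) = -25
Pow(Add(7, Add(Mul(-27, Pow(Function('E')(4), -1)), Mul(74, Pow(Function('F')(-2, -5), -1)))), 2) = Pow(Add(7, Add(Mul(-27, Pow(-25, -1)), Mul(74, Pow(Add(-2, Mul(Rational(1, 9), -5)), -1)))), 2) = Pow(Add(7, Add(Mul(-27, Rational(-1, 25)), Mul(74, Pow(Add(-2, Rational(-5, 9)), -1)))), 2) = Pow(Add(7, Add(Rational(27, 25), Mul(74, Pow(Rational(-23, 9), -1)))), 2) = Pow(Add(7, Add(Rational(27, 25), Mul(74, Rational(-9, 23)))), 2) = Pow(Add(7, Add(Rational(27, 25), Rational(-666, 23))), 2) = Pow(Add(7, Rational(-16029, 575)), 2) = Pow(Rational(-12004, 575), 2) = Rational(144096016, 330625)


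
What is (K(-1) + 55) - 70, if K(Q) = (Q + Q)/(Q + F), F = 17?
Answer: -121/8 ≈ -15.125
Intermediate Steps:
K(Q) = 2*Q/(17 + Q) (K(Q) = (Q + Q)/(Q + 17) = (2*Q)/(17 + Q) = 2*Q/(17 + Q))
(K(-1) + 55) - 70 = (2*(-1)/(17 - 1) + 55) - 70 = (2*(-1)/16 + 55) - 70 = (2*(-1)*(1/16) + 55) - 70 = (-⅛ + 55) - 70 = 439/8 - 70 = -121/8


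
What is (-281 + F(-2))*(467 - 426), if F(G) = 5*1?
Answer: -11316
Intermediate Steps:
F(G) = 5
(-281 + F(-2))*(467 - 426) = (-281 + 5)*(467 - 426) = -276*41 = -11316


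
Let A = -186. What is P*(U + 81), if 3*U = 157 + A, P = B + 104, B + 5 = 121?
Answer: 47080/3 ≈ 15693.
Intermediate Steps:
B = 116 (B = -5 + 121 = 116)
P = 220 (P = 116 + 104 = 220)
U = -29/3 (U = (157 - 186)/3 = (1/3)*(-29) = -29/3 ≈ -9.6667)
P*(U + 81) = 220*(-29/3 + 81) = 220*(214/3) = 47080/3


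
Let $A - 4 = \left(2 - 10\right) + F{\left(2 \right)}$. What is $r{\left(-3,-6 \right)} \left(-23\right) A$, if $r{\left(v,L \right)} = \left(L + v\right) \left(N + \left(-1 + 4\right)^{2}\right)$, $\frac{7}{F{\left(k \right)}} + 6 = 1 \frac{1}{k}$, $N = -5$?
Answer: $- \frac{48024}{11} \approx -4365.8$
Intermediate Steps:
$F{\left(k \right)} = \frac{7}{-6 + \frac{1}{k}}$ ($F{\left(k \right)} = \frac{7}{-6 + 1 \frac{1}{k}} = \frac{7}{-6 + \frac{1}{k}}$)
$A = - \frac{58}{11}$ ($A = 4 - \left(8 + \frac{14}{-1 + 6 \cdot 2}\right) = 4 - \left(8 + \frac{14}{-1 + 12}\right) = 4 - \left(8 + \frac{14}{11}\right) = 4 - \left(8 + 14 \cdot \frac{1}{11}\right) = 4 - \frac{102}{11} = - \frac{58}{11} \approx -5.2727$)
$r{\left(v,L \right)} = 4 L + 4 v$ ($r{\left(v,L \right)} = \left(L + v\right) \left(-5 + \left(-1 + 4\right)^{2}\right) = \left(L + v\right) \left(-5 + 3^{2}\right) = \left(L + v\right) \left(-5 + 9\right) = \left(L + v\right) 4 = 4 L + 4 v$)
$r{\left(-3,-6 \right)} \left(-23\right) A = \left(4 \left(-6\right) + 4 \left(-3\right)\right) \left(-23\right) \left(- \frac{58}{11}\right) = \left(-24 - 12\right) \left(-23\right) \left(- \frac{58}{11}\right) = \left(-36\right) \left(-23\right) \left(- \frac{58}{11}\right) = 828 \left(- \frac{58}{11}\right) = - \frac{48024}{11}$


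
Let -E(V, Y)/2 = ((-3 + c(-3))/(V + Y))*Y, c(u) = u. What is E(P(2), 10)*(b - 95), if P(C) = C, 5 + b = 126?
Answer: 260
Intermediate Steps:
b = 121 (b = -5 + 126 = 121)
E(V, Y) = 12*Y/(V + Y) (E(V, Y) = -2*(-3 - 3)/(V + Y)*Y = -2*(-6/(V + Y))*Y = -(-12)*Y/(V + Y) = 12*Y/(V + Y))
E(P(2), 10)*(b - 95) = (12*10/(2 + 10))*(121 - 95) = (12*10/12)*26 = (12*10*(1/12))*26 = 10*26 = 260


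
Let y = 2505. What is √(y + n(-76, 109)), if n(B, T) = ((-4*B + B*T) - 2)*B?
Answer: √609137 ≈ 780.47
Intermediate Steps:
n(B, T) = B*(-2 - 4*B + B*T) (n(B, T) = (-2 - 4*B + B*T)*B = B*(-2 - 4*B + B*T))
√(y + n(-76, 109)) = √(2505 - 76*(-2 - 4*(-76) - 76*109)) = √(2505 - 76*(-2 + 304 - 8284)) = √(2505 - 76*(-7982)) = √(2505 + 606632) = √609137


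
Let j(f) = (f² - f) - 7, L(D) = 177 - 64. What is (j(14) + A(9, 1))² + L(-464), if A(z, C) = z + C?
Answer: 34338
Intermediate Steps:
L(D) = 113
A(z, C) = C + z
j(f) = -7 + f² - f
(j(14) + A(9, 1))² + L(-464) = ((-7 + 14² - 1*14) + (1 + 9))² + 113 = ((-7 + 196 - 14) + 10)² + 113 = (175 + 10)² + 113 = 185² + 113 = 34225 + 113 = 34338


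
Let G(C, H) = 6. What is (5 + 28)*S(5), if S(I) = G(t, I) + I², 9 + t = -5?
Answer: 1023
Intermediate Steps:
t = -14 (t = -9 - 5 = -14)
S(I) = 6 + I²
(5 + 28)*S(5) = (5 + 28)*(6 + 5²) = 33*(6 + 25) = 33*31 = 1023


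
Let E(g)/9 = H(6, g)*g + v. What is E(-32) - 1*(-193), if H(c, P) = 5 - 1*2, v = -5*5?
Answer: -896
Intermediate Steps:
v = -25
H(c, P) = 3 (H(c, P) = 5 - 2 = 3)
E(g) = -225 + 27*g (E(g) = 9*(3*g - 25) = 9*(-25 + 3*g) = -225 + 27*g)
E(-32) - 1*(-193) = (-225 + 27*(-32)) - 1*(-193) = (-225 - 864) + 193 = -1089 + 193 = -896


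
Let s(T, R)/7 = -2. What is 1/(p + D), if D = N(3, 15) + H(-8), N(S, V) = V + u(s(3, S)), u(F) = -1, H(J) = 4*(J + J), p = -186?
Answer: -1/236 ≈ -0.0042373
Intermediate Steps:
H(J) = 8*J (H(J) = 4*(2*J) = 8*J)
s(T, R) = -14 (s(T, R) = 7*(-2) = -14)
N(S, V) = -1 + V (N(S, V) = V - 1 = -1 + V)
D = -50 (D = (-1 + 15) + 8*(-8) = 14 - 64 = -50)
1/(p + D) = 1/(-186 - 50) = 1/(-236) = -1/236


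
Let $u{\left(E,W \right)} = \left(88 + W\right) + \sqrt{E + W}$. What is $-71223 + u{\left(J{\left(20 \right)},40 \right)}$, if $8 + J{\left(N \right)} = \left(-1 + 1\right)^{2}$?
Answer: $-71095 + 4 \sqrt{2} \approx -71089.0$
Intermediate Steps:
$J{\left(N \right)} = -8$ ($J{\left(N \right)} = -8 + \left(-1 + 1\right)^{2} = -8 + 0^{2} = -8 + 0 = -8$)
$u{\left(E,W \right)} = 88 + W + \sqrt{E + W}$
$-71223 + u{\left(J{\left(20 \right)},40 \right)} = -71223 + \left(88 + 40 + \sqrt{-8 + 40}\right) = -71223 + \left(88 + 40 + \sqrt{32}\right) = -71223 + \left(88 + 40 + 4 \sqrt{2}\right) = -71223 + \left(128 + 4 \sqrt{2}\right) = -71095 + 4 \sqrt{2}$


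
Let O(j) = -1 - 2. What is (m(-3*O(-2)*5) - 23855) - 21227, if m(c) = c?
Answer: -45037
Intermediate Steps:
O(j) = -3
(m(-3*O(-2)*5) - 23855) - 21227 = (-3*(-3)*5 - 23855) - 21227 = (9*5 - 23855) - 21227 = (45 - 23855) - 21227 = -23810 - 21227 = -45037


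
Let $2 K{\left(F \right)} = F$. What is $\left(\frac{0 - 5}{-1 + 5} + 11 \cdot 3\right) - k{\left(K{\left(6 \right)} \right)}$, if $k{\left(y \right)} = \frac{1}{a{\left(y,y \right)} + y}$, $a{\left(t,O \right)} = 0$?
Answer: $\frac{377}{12} \approx 31.417$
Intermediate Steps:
$K{\left(F \right)} = \frac{F}{2}$
$k{\left(y \right)} = \frac{1}{y}$ ($k{\left(y \right)} = \frac{1}{0 + y} = \frac{1}{y}$)
$\left(\frac{0 - 5}{-1 + 5} + 11 \cdot 3\right) - k{\left(K{\left(6 \right)} \right)} = \left(\frac{0 - 5}{-1 + 5} + 11 \cdot 3\right) - \frac{1}{\frac{1}{2} \cdot 6} = \left(- \frac{5}{4} + 33\right) - \frac{1}{3} = \frac{127}{4} - \frac{1}{3} = \frac{377}{12}$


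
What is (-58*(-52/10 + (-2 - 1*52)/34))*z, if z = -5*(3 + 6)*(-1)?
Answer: 301194/17 ≈ 17717.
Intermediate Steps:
z = 45 (z = -5*9*(-1) = -45*(-1) = 45)
(-58*(-52/10 + (-2 - 1*52)/34))*z = -58*(-52/10 + (-2 - 1*52)/34)*45 = -58*(-52*⅒ + (-2 - 52)*(1/34))*45 = -58*(-26/5 - 54*1/34)*45 = -58*(-26/5 - 27/17)*45 = -58*(-577/85)*45 = (33466/85)*45 = 301194/17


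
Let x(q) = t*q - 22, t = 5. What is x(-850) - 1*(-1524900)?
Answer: 1520628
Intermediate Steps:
x(q) = -22 + 5*q (x(q) = 5*q - 22 = -22 + 5*q)
x(-850) - 1*(-1524900) = (-22 + 5*(-850)) - 1*(-1524900) = (-22 - 4250) + 1524900 = -4272 + 1524900 = 1520628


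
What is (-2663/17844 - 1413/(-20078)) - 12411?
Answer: -2223269980547/179135916 ≈ -12411.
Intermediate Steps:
(-2663/17844 - 1413/(-20078)) - 12411 = (-2663*1/17844 - 1413*(-1/20078)) - 12411 = (-2663/17844 + 1413/20078) - 12411 = -14127071/179135916 - 12411 = -2223269980547/179135916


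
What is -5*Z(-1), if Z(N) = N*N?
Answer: -5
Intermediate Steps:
Z(N) = N²
-5*Z(-1) = -5*(-1)² = -5*1 = -5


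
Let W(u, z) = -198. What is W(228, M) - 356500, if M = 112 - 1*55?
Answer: -356698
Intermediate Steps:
M = 57 (M = 112 - 55 = 57)
W(228, M) - 356500 = -198 - 356500 = -356698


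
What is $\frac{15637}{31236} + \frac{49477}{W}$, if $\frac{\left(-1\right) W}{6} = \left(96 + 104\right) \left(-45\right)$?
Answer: $\frac{10481849}{7398000} \approx 1.4168$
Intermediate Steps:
$W = 54000$ ($W = - 6 \left(96 + 104\right) \left(-45\right) = - 6 \cdot 200 \left(-45\right) = \left(-6\right) \left(-9000\right) = 54000$)
$\frac{15637}{31236} + \frac{49477}{W} = \frac{15637}{31236} + \frac{49477}{54000} = 15637 \cdot \frac{1}{31236} + 49477 \cdot \frac{1}{54000} = \frac{823}{1644} + \frac{49477}{54000} = \frac{10481849}{7398000}$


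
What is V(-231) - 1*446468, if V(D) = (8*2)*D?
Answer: -450164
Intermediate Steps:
V(D) = 16*D
V(-231) - 1*446468 = 16*(-231) - 1*446468 = -3696 - 446468 = -450164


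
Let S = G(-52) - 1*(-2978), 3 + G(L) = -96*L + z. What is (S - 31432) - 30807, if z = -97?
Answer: -54369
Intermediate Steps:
G(L) = -100 - 96*L (G(L) = -3 + (-96*L - 97) = -3 + (-97 - 96*L) = -100 - 96*L)
S = 7870 (S = (-100 - 96*(-52)) - 1*(-2978) = (-100 + 4992) + 2978 = 4892 + 2978 = 7870)
(S - 31432) - 30807 = (7870 - 31432) - 30807 = -23562 - 30807 = -54369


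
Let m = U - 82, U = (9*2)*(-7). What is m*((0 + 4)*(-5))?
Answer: 4160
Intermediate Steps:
U = -126 (U = 18*(-7) = -126)
m = -208 (m = -126 - 82 = -208)
m*((0 + 4)*(-5)) = -208*(0 + 4)*(-5) = -832*(-5) = -208*(-20) = 4160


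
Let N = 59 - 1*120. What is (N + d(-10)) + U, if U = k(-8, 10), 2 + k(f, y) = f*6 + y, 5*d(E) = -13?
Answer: -518/5 ≈ -103.60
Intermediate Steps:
d(E) = -13/5 (d(E) = (⅕)*(-13) = -13/5)
k(f, y) = -2 + y + 6*f (k(f, y) = -2 + (f*6 + y) = -2 + (6*f + y) = -2 + (y + 6*f) = -2 + y + 6*f)
U = -40 (U = -2 + 10 + 6*(-8) = -2 + 10 - 48 = -40)
N = -61 (N = 59 - 120 = -61)
(N + d(-10)) + U = (-61 - 13/5) - 40 = -318/5 - 40 = -518/5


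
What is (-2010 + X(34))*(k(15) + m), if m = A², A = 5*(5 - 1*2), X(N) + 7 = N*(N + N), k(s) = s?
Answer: 70800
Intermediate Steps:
X(N) = -7 + 2*N² (X(N) = -7 + N*(N + N) = -7 + N*(2*N) = -7 + 2*N²)
A = 15 (A = 5*(5 - 2) = 5*3 = 15)
m = 225 (m = 15² = 225)
(-2010 + X(34))*(k(15) + m) = (-2010 + (-7 + 2*34²))*(15 + 225) = (-2010 + (-7 + 2*1156))*240 = (-2010 + (-7 + 2312))*240 = (-2010 + 2305)*240 = 295*240 = 70800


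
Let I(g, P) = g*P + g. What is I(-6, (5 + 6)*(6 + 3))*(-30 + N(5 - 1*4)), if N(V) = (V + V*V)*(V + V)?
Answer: 15600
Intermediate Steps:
N(V) = 2*V*(V + V**2) (N(V) = (V + V**2)*(2*V) = 2*V*(V + V**2))
I(g, P) = g + P*g (I(g, P) = P*g + g = g + P*g)
I(-6, (5 + 6)*(6 + 3))*(-30 + N(5 - 1*4)) = (-6*(1 + (5 + 6)*(6 + 3)))*(-30 + 2*(5 - 1*4)**2*(1 + (5 - 1*4))) = (-6*(1 + 11*9))*(-30 + 2*(5 - 4)**2*(1 + (5 - 4))) = (-6*(1 + 99))*(-30 + 2*1**2*(1 + 1)) = (-6*100)*(-30 + 2*1*2) = -600*(-30 + 4) = -600*(-26) = 15600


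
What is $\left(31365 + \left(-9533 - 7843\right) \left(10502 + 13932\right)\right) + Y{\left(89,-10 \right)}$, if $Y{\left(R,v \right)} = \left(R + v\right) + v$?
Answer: $-424533750$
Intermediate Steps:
$Y{\left(R,v \right)} = R + 2 v$
$\left(31365 + \left(-9533 - 7843\right) \left(10502 + 13932\right)\right) + Y{\left(89,-10 \right)} = \left(31365 + \left(-9533 - 7843\right) \left(10502 + 13932\right)\right) + \left(89 + 2 \left(-10\right)\right) = \left(31365 - 424565184\right) + \left(89 - 20\right) = \left(31365 - 424565184\right) + 69 = -424533819 + 69 = -424533750$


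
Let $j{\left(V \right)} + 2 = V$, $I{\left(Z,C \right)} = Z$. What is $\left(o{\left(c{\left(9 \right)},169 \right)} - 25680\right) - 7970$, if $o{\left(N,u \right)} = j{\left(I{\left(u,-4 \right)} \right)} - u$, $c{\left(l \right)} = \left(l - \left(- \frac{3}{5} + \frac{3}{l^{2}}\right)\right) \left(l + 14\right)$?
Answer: $-33652$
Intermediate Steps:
$j{\left(V \right)} = -2 + V$
$c{\left(l \right)} = \left(14 + l\right) \left(\frac{3}{5} + l - \frac{3}{l^{2}}\right)$ ($c{\left(l \right)} = \left(l - \left(- \frac{3}{5} + \frac{3}{l^{2}}\right)\right) \left(14 + l\right) = \left(l + \left(\frac{3}{5} - \frac{3}{l^{2}}\right)\right) \left(14 + l\right) = \left(\frac{3}{5} + l - \frac{3}{l^{2}}\right) \left(14 + l\right) = \left(14 + l\right) \left(\frac{3}{5} + l - \frac{3}{l^{2}}\right)$)
$o{\left(N,u \right)} = -2$ ($o{\left(N,u \right)} = \left(-2 + u\right) - u = -2$)
$\left(o{\left(c{\left(9 \right)},169 \right)} - 25680\right) - 7970 = \left(-2 - 25680\right) - 7970 = -25682 - 7970 = -33652$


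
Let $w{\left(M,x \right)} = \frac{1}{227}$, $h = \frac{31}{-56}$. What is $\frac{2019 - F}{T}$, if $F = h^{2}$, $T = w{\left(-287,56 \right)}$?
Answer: $\frac{1437051421}{3136} \approx 4.5824 \cdot 10^{5}$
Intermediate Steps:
$h = - \frac{31}{56}$ ($h = 31 \left(- \frac{1}{56}\right) = - \frac{31}{56} \approx -0.55357$)
$w{\left(M,x \right)} = \frac{1}{227}$
$T = \frac{1}{227} \approx 0.0044053$
$F = \frac{961}{3136}$ ($F = \left(- \frac{31}{56}\right)^{2} = \frac{961}{3136} \approx 0.30644$)
$\frac{2019 - F}{T} = \left(2019 - \frac{961}{3136}\right) \frac{1}{\frac{1}{227}} = \left(2019 - \frac{961}{3136}\right) 227 = \frac{6330623}{3136} \cdot 227 = \frac{1437051421}{3136}$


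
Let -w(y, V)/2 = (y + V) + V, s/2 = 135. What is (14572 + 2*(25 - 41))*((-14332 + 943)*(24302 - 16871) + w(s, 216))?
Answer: -1446658216020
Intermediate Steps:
s = 270 (s = 2*135 = 270)
w(y, V) = -4*V - 2*y (w(y, V) = -2*((y + V) + V) = -2*((V + y) + V) = -2*(y + 2*V) = -4*V - 2*y)
(14572 + 2*(25 - 41))*((-14332 + 943)*(24302 - 16871) + w(s, 216)) = (14572 + 2*(25 - 41))*((-14332 + 943)*(24302 - 16871) + (-4*216 - 2*270)) = (14572 + 2*(-16))*(-13389*7431 + (-864 - 540)) = (14572 - 32)*(-99493659 - 1404) = 14540*(-99495063) = -1446658216020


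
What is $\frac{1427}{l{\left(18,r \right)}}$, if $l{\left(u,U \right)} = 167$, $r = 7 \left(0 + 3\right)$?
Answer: $\frac{1427}{167} \approx 8.5449$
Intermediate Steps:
$r = 21$ ($r = 7 \cdot 3 = 21$)
$\frac{1427}{l{\left(18,r \right)}} = \frac{1427}{167}$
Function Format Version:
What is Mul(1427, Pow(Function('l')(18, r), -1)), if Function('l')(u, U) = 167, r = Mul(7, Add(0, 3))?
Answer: Rational(1427, 167) ≈ 8.5449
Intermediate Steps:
r = 21 (r = Mul(7, 3) = 21)
Mul(1427, Pow(Function('l')(18, r), -1)) = Mul(1427, Pow(167, -1)) = Mul(1427, Rational(1, 167)) = Rational(1427, 167)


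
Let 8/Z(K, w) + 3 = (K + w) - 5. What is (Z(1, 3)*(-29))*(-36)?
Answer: -2088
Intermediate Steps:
Z(K, w) = 8/(-8 + K + w) (Z(K, w) = 8/(-3 + ((K + w) - 5)) = 8/(-3 + (-5 + K + w)) = 8/(-8 + K + w))
(Z(1, 3)*(-29))*(-36) = ((8/(-8 + 1 + 3))*(-29))*(-36) = ((8/(-4))*(-29))*(-36) = ((8*(-1/4))*(-29))*(-36) = -2*(-29)*(-36) = 58*(-36) = -2088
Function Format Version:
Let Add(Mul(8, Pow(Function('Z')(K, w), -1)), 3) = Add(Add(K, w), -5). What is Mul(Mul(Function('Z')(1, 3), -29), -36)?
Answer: -2088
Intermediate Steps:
Function('Z')(K, w) = Mul(8, Pow(Add(-8, K, w), -1)) (Function('Z')(K, w) = Mul(8, Pow(Add(-3, Add(Add(K, w), -5)), -1)) = Mul(8, Pow(Add(-3, Add(-5, K, w)), -1)) = Mul(8, Pow(Add(-8, K, w), -1)))
Mul(Mul(Function('Z')(1, 3), -29), -36) = Mul(Mul(Mul(8, Pow(Add(-8, 1, 3), -1)), -29), -36) = Mul(Mul(Mul(8, Pow(-4, -1)), -29), -36) = Mul(Mul(Mul(8, Rational(-1, 4)), -29), -36) = Mul(Mul(-2, -29), -36) = Mul(58, -36) = -2088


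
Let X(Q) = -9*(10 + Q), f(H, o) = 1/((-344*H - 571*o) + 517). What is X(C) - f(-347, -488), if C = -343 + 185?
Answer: 530845955/398533 ≈ 1332.0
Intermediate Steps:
f(H, o) = 1/(517 - 571*o - 344*H) (f(H, o) = 1/((-571*o - 344*H) + 517) = 1/(517 - 571*o - 344*H))
C = -158
X(Q) = -90 - 9*Q
X(C) - f(-347, -488) = (-90 - 9*(-158)) - (-1)/(-517 + 344*(-347) + 571*(-488)) = (-90 + 1422) - (-1)/(-517 - 119368 - 278648) = 1332 - (-1)/(-398533) = 1332 - (-1)*(-1)/398533 = 1332 - 1*1/398533 = 1332 - 1/398533 = 530845955/398533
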